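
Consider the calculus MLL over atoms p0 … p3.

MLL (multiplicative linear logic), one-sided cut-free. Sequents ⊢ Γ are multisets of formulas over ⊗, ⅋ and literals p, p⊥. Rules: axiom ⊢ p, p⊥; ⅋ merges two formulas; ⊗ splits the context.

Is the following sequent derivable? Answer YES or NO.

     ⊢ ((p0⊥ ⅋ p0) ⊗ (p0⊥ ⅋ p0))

Derivation (root first):
[⊗]  ⊢ ((p0⊥ ⅋ p0) ⊗ (p0⊥ ⅋ p0))
  [⅋]  ⊢ (p0⊥ ⅋ p0)
    [Ax]  ⊢ p0, p0⊥
  [⅋]  ⊢ (p0⊥ ⅋ p0)
    [Ax]  ⊢ p0, p0⊥

Result: YES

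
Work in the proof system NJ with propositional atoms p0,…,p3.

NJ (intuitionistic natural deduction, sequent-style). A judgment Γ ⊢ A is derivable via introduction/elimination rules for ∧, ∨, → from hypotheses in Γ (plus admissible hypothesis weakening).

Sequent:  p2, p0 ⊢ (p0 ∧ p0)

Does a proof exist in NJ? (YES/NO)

Proof tree:
[→E] p2, p0 ⊢ (p0 ∧ p0)
  [→I]  ⊢ (p0 → (p0 ∧ p0))
    [∧I] p0 ⊢ (p0 ∧ p0)
      [Ax] p0 ⊢ p0
      [Ax] p0 ⊢ p0
  [Wk] p0, p2 ⊢ p0
    [Ax] p0 ⊢ p0

Result: YES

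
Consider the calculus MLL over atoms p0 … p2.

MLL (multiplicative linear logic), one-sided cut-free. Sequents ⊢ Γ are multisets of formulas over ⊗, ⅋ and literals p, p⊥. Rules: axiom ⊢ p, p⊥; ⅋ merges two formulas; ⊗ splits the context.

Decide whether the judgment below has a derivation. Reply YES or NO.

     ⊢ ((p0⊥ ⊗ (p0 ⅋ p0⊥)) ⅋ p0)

Derivation trace:
[⅋]  ⊢ ((p0⊥ ⊗ (p0 ⅋ p0⊥)) ⅋ p0)
  [⊗]  ⊢ p0, (p0⊥ ⊗ (p0 ⅋ p0⊥))
    [Ax]  ⊢ p0, p0⊥
    [⅋]  ⊢ (p0 ⅋ p0⊥)
      [Ax]  ⊢ p0, p0⊥

Result: YES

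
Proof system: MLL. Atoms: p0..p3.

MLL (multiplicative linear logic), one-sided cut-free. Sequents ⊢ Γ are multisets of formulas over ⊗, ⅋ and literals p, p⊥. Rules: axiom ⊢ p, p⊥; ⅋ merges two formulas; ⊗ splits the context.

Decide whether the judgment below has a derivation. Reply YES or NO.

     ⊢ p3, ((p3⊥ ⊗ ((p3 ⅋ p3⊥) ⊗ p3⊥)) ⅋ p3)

Proof tree:
[⅋]  ⊢ p3, ((p3⊥ ⊗ ((p3 ⅋ p3⊥) ⊗ p3⊥)) ⅋ p3)
  [⊗]  ⊢ p3, p3, (p3⊥ ⊗ ((p3 ⅋ p3⊥) ⊗ p3⊥))
    [Ax]  ⊢ p3, p3⊥
    [⊗]  ⊢ p3, ((p3 ⅋ p3⊥) ⊗ p3⊥)
      [⅋]  ⊢ (p3 ⅋ p3⊥)
        [Ax]  ⊢ p3, p3⊥
      [Ax]  ⊢ p3, p3⊥

Result: YES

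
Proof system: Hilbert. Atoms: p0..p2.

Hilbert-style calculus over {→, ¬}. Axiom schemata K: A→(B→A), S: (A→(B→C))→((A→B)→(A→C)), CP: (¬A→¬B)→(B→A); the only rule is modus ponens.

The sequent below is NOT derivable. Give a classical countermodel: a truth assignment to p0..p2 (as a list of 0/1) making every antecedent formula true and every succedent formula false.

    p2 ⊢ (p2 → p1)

Enumerate valuations to refute Γ ⊢ Δ:
  v=000: Γ:[p2=F] Δ:[(p2 → p1)=T] refutes=False
  v=001: Γ:[p2=T] Δ:[(p2 → p1)=F] refutes=True  ← countermodel

Result: [0, 0, 1]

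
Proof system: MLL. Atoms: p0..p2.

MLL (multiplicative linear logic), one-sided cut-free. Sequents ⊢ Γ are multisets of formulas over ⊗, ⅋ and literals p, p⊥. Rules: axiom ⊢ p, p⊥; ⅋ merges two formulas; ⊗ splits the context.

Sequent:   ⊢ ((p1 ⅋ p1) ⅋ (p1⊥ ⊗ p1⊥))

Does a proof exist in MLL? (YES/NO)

Proof tree:
[⅋]  ⊢ ((p1 ⅋ p1) ⅋ (p1⊥ ⊗ p1⊥))
  [⅋]  ⊢ (p1⊥ ⊗ p1⊥), (p1 ⅋ p1)
    [⊗]  ⊢ p1, p1, (p1⊥ ⊗ p1⊥)
      [Ax]  ⊢ p1, p1⊥
      [Ax]  ⊢ p1, p1⊥

Result: YES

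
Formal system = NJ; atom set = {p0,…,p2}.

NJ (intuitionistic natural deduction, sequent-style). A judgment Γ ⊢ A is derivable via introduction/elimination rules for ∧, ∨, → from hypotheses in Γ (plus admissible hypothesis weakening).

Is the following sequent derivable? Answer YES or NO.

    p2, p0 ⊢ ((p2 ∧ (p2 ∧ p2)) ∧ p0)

Derivation trace:
[∧I] p2, p0 ⊢ ((p2 ∧ (p2 ∧ p2)) ∧ p0)
  [∧I] p2 ⊢ (p2 ∧ (p2 ∧ p2))
    [Ax] p2 ⊢ p2
    [∧I] p2 ⊢ (p2 ∧ p2)
      [Ax] p2 ⊢ p2
      [Ax] p2 ⊢ p2
  [Ax] p0 ⊢ p0

Result: YES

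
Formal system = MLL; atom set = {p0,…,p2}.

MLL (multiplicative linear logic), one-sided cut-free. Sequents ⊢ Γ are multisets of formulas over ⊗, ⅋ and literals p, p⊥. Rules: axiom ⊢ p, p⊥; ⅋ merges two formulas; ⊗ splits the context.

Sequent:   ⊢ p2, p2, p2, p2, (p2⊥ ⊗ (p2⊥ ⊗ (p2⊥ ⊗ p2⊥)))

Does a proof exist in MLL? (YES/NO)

Proof tree:
[⊗]  ⊢ p2, p2, p2, p2, (p2⊥ ⊗ (p2⊥ ⊗ (p2⊥ ⊗ p2⊥)))
  [Ax]  ⊢ p2, p2⊥
  [⊗]  ⊢ p2, p2, p2, (p2⊥ ⊗ (p2⊥ ⊗ p2⊥))
    [Ax]  ⊢ p2, p2⊥
    [⊗]  ⊢ p2, p2, (p2⊥ ⊗ p2⊥)
      [Ax]  ⊢ p2, p2⊥
      [Ax]  ⊢ p2, p2⊥

Result: YES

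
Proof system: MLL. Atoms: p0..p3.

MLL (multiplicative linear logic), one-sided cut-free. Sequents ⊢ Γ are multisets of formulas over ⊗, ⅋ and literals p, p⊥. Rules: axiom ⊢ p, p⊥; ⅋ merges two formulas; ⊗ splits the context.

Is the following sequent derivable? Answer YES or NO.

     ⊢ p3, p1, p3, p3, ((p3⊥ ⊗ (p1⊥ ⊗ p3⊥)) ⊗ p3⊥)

Proof tree:
[⊗]  ⊢ p3, p1, p3, p3, ((p3⊥ ⊗ (p1⊥ ⊗ p3⊥)) ⊗ p3⊥)
  [⊗]  ⊢ p3, p1, p3, (p3⊥ ⊗ (p1⊥ ⊗ p3⊥))
    [Ax]  ⊢ p3, p3⊥
    [⊗]  ⊢ p1, p3, (p1⊥ ⊗ p3⊥)
      [Ax]  ⊢ p1, p1⊥
      [Ax]  ⊢ p3, p3⊥
  [Ax]  ⊢ p3, p3⊥

Result: YES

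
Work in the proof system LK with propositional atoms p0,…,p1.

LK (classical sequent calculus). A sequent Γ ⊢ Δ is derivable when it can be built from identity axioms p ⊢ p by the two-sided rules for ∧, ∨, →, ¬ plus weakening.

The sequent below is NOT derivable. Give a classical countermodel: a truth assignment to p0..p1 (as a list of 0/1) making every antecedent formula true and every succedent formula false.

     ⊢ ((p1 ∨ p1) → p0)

Search for a countermodel by truth-table:
  v=00: Γ:[] Δ:[((p1 ∨ p1) → p0)=T] refutes=False
  v=01: Γ:[] Δ:[((p1 ∨ p1) → p0)=F] refutes=True  ← countermodel

Result: [0, 1]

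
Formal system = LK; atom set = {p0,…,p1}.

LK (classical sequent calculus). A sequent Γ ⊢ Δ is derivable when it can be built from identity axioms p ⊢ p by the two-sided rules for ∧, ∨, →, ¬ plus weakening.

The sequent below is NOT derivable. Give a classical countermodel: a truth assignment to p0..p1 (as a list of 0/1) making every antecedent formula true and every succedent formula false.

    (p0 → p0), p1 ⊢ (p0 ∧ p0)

Truth-table refutation:
  v=00: Γ:[(p0 → p0)=T, p1=F] Δ:[(p0 ∧ p0)=F] refutes=False
  v=01: Γ:[(p0 → p0)=T, p1=T] Δ:[(p0 ∧ p0)=F] refutes=True  ← countermodel

Result: [0, 1]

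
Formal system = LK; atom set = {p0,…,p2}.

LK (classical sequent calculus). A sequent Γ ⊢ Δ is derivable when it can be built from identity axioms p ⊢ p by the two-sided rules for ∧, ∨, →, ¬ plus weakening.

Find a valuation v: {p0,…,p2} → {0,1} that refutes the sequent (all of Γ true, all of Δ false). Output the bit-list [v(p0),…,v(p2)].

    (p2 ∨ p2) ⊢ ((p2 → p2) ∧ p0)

Truth-table refutation:
  v=000: Γ:[(p2 ∨ p2)=F] Δ:[((p2 → p2) ∧ p0)=F] refutes=False
  v=001: Γ:[(p2 ∨ p2)=T] Δ:[((p2 → p2) ∧ p0)=F] refutes=True  ← countermodel

Result: [0, 0, 1]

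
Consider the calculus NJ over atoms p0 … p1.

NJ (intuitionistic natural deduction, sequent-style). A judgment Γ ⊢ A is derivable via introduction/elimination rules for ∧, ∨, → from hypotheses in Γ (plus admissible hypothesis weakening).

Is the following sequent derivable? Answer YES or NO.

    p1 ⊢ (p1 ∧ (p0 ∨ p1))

Proof tree:
[∧I] p1 ⊢ (p1 ∧ (p0 ∨ p1))
  [Ax] p1 ⊢ p1
  [∨I₂] p1 ⊢ (p0 ∨ p1)
    [Ax] p1 ⊢ p1

Result: YES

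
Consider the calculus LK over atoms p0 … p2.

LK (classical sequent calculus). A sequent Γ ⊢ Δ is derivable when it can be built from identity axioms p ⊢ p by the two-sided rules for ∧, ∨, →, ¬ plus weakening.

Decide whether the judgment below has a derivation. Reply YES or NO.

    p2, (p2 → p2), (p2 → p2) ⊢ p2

Derivation (root first):
[→L] p2, (p2 → p2), (p2 → p2) ⊢ p2
  [→L] p2, (p2 → p2) ⊢ p2
    [Ax] p2 ⊢ p2
    [Ax] p2 ⊢ p2
  [Ax] p2 ⊢ p2

Result: YES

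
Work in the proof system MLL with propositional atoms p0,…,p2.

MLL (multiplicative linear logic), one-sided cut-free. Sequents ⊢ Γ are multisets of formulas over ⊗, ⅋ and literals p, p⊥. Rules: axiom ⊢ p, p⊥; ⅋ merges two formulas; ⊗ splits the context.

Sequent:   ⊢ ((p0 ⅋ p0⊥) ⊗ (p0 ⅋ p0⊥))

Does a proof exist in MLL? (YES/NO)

Proof tree:
[⊗]  ⊢ ((p0 ⅋ p0⊥) ⊗ (p0 ⅋ p0⊥))
  [⅋]  ⊢ (p0 ⅋ p0⊥)
    [Ax]  ⊢ p0, p0⊥
  [⅋]  ⊢ (p0 ⅋ p0⊥)
    [Ax]  ⊢ p0, p0⊥

Result: YES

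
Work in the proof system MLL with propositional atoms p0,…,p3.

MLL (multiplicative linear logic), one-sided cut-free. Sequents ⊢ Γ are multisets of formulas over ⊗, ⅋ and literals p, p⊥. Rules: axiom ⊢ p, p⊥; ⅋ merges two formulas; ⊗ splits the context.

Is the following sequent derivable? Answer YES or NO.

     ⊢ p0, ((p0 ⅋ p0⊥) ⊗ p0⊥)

Proof tree:
[⊗]  ⊢ p0, ((p0 ⅋ p0⊥) ⊗ p0⊥)
  [⅋]  ⊢ (p0 ⅋ p0⊥)
    [Ax]  ⊢ p0, p0⊥
  [Ax]  ⊢ p0, p0⊥

Result: YES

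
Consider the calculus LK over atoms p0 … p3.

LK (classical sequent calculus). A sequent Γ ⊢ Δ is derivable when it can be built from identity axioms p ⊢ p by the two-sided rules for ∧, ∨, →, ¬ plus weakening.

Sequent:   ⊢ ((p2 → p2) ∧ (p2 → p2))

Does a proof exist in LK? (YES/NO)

Derivation (root first):
[∧R]  ⊢ ((p2 → p2) ∧ (p2 → p2))
  [→R]  ⊢ (p2 → p2)
    [Ax] p2 ⊢ p2
  [→R]  ⊢ (p2 → p2)
    [Ax] p2 ⊢ p2

Result: YES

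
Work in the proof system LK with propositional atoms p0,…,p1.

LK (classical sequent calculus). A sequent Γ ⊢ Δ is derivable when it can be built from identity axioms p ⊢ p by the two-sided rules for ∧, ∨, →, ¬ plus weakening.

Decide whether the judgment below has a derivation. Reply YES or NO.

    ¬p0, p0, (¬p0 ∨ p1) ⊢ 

Derivation (root first):
[∨L] ¬p0, p0, (¬p0 ∨ p1) ⊢ 
  [¬L] p0, ¬p0 ⊢ 
    [Ax] p0 ⊢ p0
  [WL] p0, ¬p0, p1 ⊢ 
    [¬L] p0, ¬p0 ⊢ 
      [Ax] p0 ⊢ p0

Result: YES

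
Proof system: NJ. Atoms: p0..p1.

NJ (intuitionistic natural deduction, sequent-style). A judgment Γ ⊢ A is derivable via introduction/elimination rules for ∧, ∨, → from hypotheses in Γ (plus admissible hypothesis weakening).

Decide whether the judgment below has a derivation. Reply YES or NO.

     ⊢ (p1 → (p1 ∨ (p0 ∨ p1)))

Derivation trace:
[→I]  ⊢ (p1 → (p1 ∨ (p0 ∨ p1)))
  [∨I₂] p1 ⊢ (p1 ∨ (p0 ∨ p1))
    [∨I₂] p1 ⊢ (p0 ∨ p1)
      [Ax] p1 ⊢ p1

Result: YES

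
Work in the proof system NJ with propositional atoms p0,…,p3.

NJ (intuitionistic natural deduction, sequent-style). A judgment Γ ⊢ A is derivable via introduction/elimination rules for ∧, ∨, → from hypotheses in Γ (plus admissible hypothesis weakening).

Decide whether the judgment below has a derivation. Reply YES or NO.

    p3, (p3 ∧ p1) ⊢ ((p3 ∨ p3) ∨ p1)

Derivation trace:
[Wk] p3, (p3 ∧ p1) ⊢ ((p3 ∨ p3) ∨ p1)
  [∨I₁] p3 ⊢ ((p3 ∨ p3) ∨ p1)
    [∨I₂] p3 ⊢ (p3 ∨ p3)
      [Ax] p3 ⊢ p3

Result: YES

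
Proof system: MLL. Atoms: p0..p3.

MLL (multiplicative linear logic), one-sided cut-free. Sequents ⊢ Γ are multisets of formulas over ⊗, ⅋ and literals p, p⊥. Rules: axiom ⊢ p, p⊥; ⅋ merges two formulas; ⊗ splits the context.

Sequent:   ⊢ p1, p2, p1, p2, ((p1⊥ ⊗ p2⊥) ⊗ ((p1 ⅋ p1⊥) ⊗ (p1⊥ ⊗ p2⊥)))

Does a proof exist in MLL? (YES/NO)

Proof tree:
[⊗]  ⊢ p1, p2, p1, p2, ((p1⊥ ⊗ p2⊥) ⊗ ((p1 ⅋ p1⊥) ⊗ (p1⊥ ⊗ p2⊥)))
  [⊗]  ⊢ p1, p2, (p1⊥ ⊗ p2⊥)
    [Ax]  ⊢ p1, p1⊥
    [Ax]  ⊢ p2, p2⊥
  [⊗]  ⊢ p1, p2, ((p1 ⅋ p1⊥) ⊗ (p1⊥ ⊗ p2⊥))
    [⅋]  ⊢ (p1 ⅋ p1⊥)
      [Ax]  ⊢ p1, p1⊥
    [⊗]  ⊢ p1, p2, (p1⊥ ⊗ p2⊥)
      [Ax]  ⊢ p1, p1⊥
      [Ax]  ⊢ p2, p2⊥

Result: YES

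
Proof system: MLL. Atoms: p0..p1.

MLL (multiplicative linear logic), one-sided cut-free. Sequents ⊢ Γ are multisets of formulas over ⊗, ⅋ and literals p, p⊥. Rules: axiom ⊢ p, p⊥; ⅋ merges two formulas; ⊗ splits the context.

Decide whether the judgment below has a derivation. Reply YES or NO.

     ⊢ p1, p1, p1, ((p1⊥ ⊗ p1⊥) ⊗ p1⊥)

Derivation (root first):
[⊗]  ⊢ p1, p1, p1, ((p1⊥ ⊗ p1⊥) ⊗ p1⊥)
  [⊗]  ⊢ p1, p1, (p1⊥ ⊗ p1⊥)
    [Ax]  ⊢ p1, p1⊥
    [Ax]  ⊢ p1, p1⊥
  [Ax]  ⊢ p1, p1⊥

Result: YES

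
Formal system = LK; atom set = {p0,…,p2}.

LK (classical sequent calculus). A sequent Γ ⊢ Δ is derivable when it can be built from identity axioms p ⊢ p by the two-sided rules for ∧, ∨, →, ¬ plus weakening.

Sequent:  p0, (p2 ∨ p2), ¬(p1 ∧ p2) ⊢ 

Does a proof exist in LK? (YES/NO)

Truth-table refutation:
  v=000: Γ:[p0=F, (p2 ∨ p2)=F, ¬(p1 ∧ p2)=T] Δ:[] refutes=False
  v=001: Γ:[p0=F, (p2 ∨ p2)=T, ¬(p1 ∧ p2)=T] Δ:[] refutes=False
  v=010: Γ:[p0=F, (p2 ∨ p2)=F, ¬(p1 ∧ p2)=T] Δ:[] refutes=False
  v=011: Γ:[p0=F, (p2 ∨ p2)=T, ¬(p1 ∧ p2)=F] Δ:[] refutes=False
  v=100: Γ:[p0=T, (p2 ∨ p2)=F, ¬(p1 ∧ p2)=T] Δ:[] refutes=False
  v=101: Γ:[p0=T, (p2 ∨ p2)=T, ¬(p1 ∧ p2)=T] Δ:[] refutes=True  ← countermodel

Result: NO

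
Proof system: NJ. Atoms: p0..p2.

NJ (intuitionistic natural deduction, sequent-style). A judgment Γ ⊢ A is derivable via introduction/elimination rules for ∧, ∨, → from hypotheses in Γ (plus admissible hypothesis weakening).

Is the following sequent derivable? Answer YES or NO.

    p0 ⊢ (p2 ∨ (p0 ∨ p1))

Derivation trace:
[∨I₂] p0 ⊢ (p2 ∨ (p0 ∨ p1))
  [∨I₁] p0 ⊢ (p0 ∨ p1)
    [Ax] p0 ⊢ p0

Result: YES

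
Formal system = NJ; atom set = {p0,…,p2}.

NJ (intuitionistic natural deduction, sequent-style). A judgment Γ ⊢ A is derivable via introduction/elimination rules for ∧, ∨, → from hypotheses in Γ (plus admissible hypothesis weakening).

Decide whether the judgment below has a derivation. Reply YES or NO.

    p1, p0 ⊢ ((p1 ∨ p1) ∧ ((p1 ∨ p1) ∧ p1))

Derivation (root first):
[∧I] p1, p0 ⊢ ((p1 ∨ p1) ∧ ((p1 ∨ p1) ∧ p1))
  [∨I₂] p1 ⊢ (p1 ∨ p1)
    [Ax] p1 ⊢ p1
  [∧I] p1, p0 ⊢ ((p1 ∨ p1) ∧ p1)
    [Wk] p1, p0 ⊢ (p1 ∨ p1)
      [∨I₂] p1 ⊢ (p1 ∨ p1)
        [Ax] p1 ⊢ p1
    [Ax] p1 ⊢ p1

Result: YES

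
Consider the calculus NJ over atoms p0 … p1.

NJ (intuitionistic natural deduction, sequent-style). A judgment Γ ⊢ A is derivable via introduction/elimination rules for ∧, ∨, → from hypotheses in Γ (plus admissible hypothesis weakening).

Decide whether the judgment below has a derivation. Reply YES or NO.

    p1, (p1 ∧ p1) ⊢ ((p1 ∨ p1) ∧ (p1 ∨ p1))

Derivation trace:
[∧I] p1, (p1 ∧ p1) ⊢ ((p1 ∨ p1) ∧ (p1 ∨ p1))
  [Wk] p1, (p1 ∧ p1) ⊢ (p1 ∨ p1)
    [∨I₂] p1 ⊢ (p1 ∨ p1)
      [Ax] p1 ⊢ p1
  [∨I₂] p1 ⊢ (p1 ∨ p1)
    [Ax] p1 ⊢ p1

Result: YES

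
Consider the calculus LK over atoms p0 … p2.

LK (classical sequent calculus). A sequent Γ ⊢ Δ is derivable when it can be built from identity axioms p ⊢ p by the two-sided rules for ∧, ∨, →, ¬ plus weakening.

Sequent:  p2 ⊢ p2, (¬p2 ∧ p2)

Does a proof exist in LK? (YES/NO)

Derivation (root first):
[∧R] p2 ⊢ p2, (¬p2 ∧ p2)
  [¬R]  ⊢ p2, ¬p2
    [Ax] p2 ⊢ p2
  [Ax] p2 ⊢ p2

Result: YES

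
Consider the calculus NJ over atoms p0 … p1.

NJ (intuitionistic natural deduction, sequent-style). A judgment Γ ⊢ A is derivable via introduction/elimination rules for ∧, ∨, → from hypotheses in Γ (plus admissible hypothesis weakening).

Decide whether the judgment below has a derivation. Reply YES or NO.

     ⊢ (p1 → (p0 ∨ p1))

Proof tree:
[→I]  ⊢ (p1 → (p0 ∨ p1))
  [∨I₂] p1 ⊢ (p0 ∨ p1)
    [Ax] p1 ⊢ p1

Result: YES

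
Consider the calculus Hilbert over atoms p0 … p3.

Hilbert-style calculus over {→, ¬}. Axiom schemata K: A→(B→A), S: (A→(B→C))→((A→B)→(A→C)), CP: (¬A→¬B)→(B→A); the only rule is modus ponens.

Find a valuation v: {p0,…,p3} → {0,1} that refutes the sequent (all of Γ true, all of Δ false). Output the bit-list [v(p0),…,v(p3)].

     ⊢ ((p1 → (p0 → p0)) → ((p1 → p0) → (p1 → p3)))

Enumerate valuations to refute Γ ⊢ Δ:
  v=0000: Γ:[] Δ:[((p1 → (p0 → p0)) → ((p1 → p0) → (p1 → p3)))=T] refutes=False
  v=0001: Γ:[] Δ:[((p1 → (p0 → p0)) → ((p1 → p0) → (p1 → p3)))=T] refutes=False
  v=0010: Γ:[] Δ:[((p1 → (p0 → p0)) → ((p1 → p0) → (p1 → p3)))=T] refutes=False
  v=0011: Γ:[] Δ:[((p1 → (p0 → p0)) → ((p1 → p0) → (p1 → p3)))=T] refutes=False
  v=0100: Γ:[] Δ:[((p1 → (p0 → p0)) → ((p1 → p0) → (p1 → p3)))=T] refutes=False
  v=0101: Γ:[] Δ:[((p1 → (p0 → p0)) → ((p1 → p0) → (p1 → p3)))=T] refutes=False
  v=0110: Γ:[] Δ:[((p1 → (p0 → p0)) → ((p1 → p0) → (p1 → p3)))=T] refutes=False
  v=0111: Γ:[] Δ:[((p1 → (p0 → p0)) → ((p1 → p0) → (p1 → p3)))=T] refutes=False
  v=1000: Γ:[] Δ:[((p1 → (p0 → p0)) → ((p1 → p0) → (p1 → p3)))=T] refutes=False
  v=1001: Γ:[] Δ:[((p1 → (p0 → p0)) → ((p1 → p0) → (p1 → p3)))=T] refutes=False
  v=1010: Γ:[] Δ:[((p1 → (p0 → p0)) → ((p1 → p0) → (p1 → p3)))=T] refutes=False
  v=1011: Γ:[] Δ:[((p1 → (p0 → p0)) → ((p1 → p0) → (p1 → p3)))=T] refutes=False
  v=1100: Γ:[] Δ:[((p1 → (p0 → p0)) → ((p1 → p0) → (p1 → p3)))=F] refutes=True  ← countermodel

Result: [1, 1, 0, 0]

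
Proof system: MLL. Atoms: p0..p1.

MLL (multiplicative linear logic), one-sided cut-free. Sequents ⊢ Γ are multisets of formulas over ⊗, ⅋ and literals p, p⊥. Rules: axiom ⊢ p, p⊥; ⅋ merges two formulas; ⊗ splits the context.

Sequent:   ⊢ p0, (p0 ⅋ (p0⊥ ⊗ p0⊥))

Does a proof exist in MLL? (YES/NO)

Derivation (root first):
[⅋]  ⊢ p0, (p0 ⅋ (p0⊥ ⊗ p0⊥))
  [⊗]  ⊢ p0, p0, (p0⊥ ⊗ p0⊥)
    [Ax]  ⊢ p0, p0⊥
    [Ax]  ⊢ p0, p0⊥

Result: YES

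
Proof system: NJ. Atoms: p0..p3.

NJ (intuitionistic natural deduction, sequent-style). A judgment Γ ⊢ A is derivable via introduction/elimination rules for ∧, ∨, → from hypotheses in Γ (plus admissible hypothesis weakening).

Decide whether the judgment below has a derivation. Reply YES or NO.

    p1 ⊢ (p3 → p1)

Derivation (root first):
[→I] p1 ⊢ (p3 → p1)
  [Wk] p1, p3 ⊢ p1
    [Ax] p1 ⊢ p1

Result: YES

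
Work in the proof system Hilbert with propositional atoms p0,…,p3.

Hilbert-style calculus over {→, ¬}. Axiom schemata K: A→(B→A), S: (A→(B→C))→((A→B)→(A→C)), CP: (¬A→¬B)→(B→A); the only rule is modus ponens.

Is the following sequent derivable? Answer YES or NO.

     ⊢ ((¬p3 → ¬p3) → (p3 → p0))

Truth-table refutation:
  v=0000: Γ:[] Δ:[((¬p3 → ¬p3) → (p3 → p0))=T] refutes=False
  v=0001: Γ:[] Δ:[((¬p3 → ¬p3) → (p3 → p0))=F] refutes=True  ← countermodel

Result: NO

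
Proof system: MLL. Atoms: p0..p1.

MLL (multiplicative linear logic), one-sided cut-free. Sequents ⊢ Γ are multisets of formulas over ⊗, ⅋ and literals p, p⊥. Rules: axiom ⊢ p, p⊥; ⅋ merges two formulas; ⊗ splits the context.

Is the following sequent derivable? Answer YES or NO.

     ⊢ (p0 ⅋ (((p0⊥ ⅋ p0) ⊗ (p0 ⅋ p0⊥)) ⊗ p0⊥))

Derivation trace:
[⅋]  ⊢ (p0 ⅋ (((p0⊥ ⅋ p0) ⊗ (p0 ⅋ p0⊥)) ⊗ p0⊥))
  [⊗]  ⊢ p0, (((p0⊥ ⅋ p0) ⊗ (p0 ⅋ p0⊥)) ⊗ p0⊥)
    [⊗]  ⊢ ((p0⊥ ⅋ p0) ⊗ (p0 ⅋ p0⊥))
      [⅋]  ⊢ (p0⊥ ⅋ p0)
        [Ax]  ⊢ p0, p0⊥
      [⅋]  ⊢ (p0 ⅋ p0⊥)
        [Ax]  ⊢ p0, p0⊥
    [Ax]  ⊢ p0, p0⊥

Result: YES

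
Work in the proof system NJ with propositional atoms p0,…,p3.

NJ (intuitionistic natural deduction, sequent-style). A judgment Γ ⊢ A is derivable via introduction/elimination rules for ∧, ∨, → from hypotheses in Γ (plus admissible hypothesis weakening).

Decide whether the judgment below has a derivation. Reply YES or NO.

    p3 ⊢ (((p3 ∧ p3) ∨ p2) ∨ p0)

Proof tree:
[∨I₁] p3 ⊢ (((p3 ∧ p3) ∨ p2) ∨ p0)
  [∨I₁] p3 ⊢ ((p3 ∧ p3) ∨ p2)
    [∧I] p3 ⊢ (p3 ∧ p3)
      [Ax] p3 ⊢ p3
      [Ax] p3 ⊢ p3

Result: YES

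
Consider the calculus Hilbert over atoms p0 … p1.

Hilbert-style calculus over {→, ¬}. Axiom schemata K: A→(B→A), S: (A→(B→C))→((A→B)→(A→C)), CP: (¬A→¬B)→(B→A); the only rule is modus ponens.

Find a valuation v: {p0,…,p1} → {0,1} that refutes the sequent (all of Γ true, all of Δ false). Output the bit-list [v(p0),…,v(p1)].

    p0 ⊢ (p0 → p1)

Truth-table refutation:
  v=00: Γ:[p0=F] Δ:[(p0 → p1)=T] refutes=False
  v=01: Γ:[p0=F] Δ:[(p0 → p1)=T] refutes=False
  v=10: Γ:[p0=T] Δ:[(p0 → p1)=F] refutes=True  ← countermodel

Result: [1, 0]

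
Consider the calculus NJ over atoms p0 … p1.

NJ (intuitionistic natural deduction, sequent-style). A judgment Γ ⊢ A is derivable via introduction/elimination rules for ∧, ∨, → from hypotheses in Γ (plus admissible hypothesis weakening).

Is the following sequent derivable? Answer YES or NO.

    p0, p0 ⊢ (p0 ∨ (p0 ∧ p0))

Derivation (root first):
[∨I₂] p0, p0 ⊢ (p0 ∨ (p0 ∧ p0))
  [Wk] p0, p0 ⊢ (p0 ∧ p0)
    [∧I] p0 ⊢ (p0 ∧ p0)
      [Wk] p0, p0 ⊢ p0
        [Ax] p0 ⊢ p0
      [Ax] p0 ⊢ p0

Result: YES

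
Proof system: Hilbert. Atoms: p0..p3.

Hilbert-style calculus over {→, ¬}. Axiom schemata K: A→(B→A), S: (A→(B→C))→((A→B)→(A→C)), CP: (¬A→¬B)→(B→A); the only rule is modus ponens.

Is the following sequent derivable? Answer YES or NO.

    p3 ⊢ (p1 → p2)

Enumerate valuations to refute Γ ⊢ Δ:
  v=0000: Γ:[p3=F] Δ:[(p1 → p2)=T] refutes=False
  v=0001: Γ:[p3=T] Δ:[(p1 → p2)=T] refutes=False
  v=0010: Γ:[p3=F] Δ:[(p1 → p2)=T] refutes=False
  v=0011: Γ:[p3=T] Δ:[(p1 → p2)=T] refutes=False
  v=0100: Γ:[p3=F] Δ:[(p1 → p2)=F] refutes=False
  v=0101: Γ:[p3=T] Δ:[(p1 → p2)=F] refutes=True  ← countermodel

Result: NO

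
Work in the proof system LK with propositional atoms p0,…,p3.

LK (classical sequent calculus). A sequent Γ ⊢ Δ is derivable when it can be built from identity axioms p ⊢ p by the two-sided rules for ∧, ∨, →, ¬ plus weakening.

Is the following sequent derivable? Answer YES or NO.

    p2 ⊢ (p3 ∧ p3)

Search for a countermodel by truth-table:
  v=0000: Γ:[p2=F] Δ:[(p3 ∧ p3)=F] refutes=False
  v=0001: Γ:[p2=F] Δ:[(p3 ∧ p3)=T] refutes=False
  v=0010: Γ:[p2=T] Δ:[(p3 ∧ p3)=F] refutes=True  ← countermodel

Result: NO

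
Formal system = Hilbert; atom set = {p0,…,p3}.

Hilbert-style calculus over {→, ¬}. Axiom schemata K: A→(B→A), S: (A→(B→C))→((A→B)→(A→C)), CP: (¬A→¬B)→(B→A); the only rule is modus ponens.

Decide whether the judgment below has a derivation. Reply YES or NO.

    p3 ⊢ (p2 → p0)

Truth-table refutation:
  v=0000: Γ:[p3=F] Δ:[(p2 → p0)=T] refutes=False
  v=0001: Γ:[p3=T] Δ:[(p2 → p0)=T] refutes=False
  v=0010: Γ:[p3=F] Δ:[(p2 → p0)=F] refutes=False
  v=0011: Γ:[p3=T] Δ:[(p2 → p0)=F] refutes=True  ← countermodel

Result: NO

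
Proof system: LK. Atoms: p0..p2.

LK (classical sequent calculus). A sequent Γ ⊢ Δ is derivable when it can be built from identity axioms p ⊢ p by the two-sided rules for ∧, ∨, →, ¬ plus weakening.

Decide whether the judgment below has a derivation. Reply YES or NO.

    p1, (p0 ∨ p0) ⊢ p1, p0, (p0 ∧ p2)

Derivation (root first):
[∨L] p1, (p0 ∨ p0) ⊢ p1, p0, (p0 ∧ p2)
  [∧R] p1, p0 ⊢ p1, (p0 ∧ p2)
    [Ax] p0 ⊢ p0
    [WR] p1 ⊢ p1, p2
      [Ax] p1 ⊢ p1
  [Ax] p0 ⊢ p0

Result: YES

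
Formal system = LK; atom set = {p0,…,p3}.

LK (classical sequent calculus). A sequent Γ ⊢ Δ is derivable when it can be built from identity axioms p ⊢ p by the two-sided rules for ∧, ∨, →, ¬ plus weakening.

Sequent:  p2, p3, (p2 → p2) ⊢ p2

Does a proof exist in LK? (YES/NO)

Derivation trace:
[→L] p2, p3, (p2 → p2) ⊢ p2
  [WL] p2, p3 ⊢ p2
    [Ax] p2 ⊢ p2
  [Ax] p2 ⊢ p2

Result: YES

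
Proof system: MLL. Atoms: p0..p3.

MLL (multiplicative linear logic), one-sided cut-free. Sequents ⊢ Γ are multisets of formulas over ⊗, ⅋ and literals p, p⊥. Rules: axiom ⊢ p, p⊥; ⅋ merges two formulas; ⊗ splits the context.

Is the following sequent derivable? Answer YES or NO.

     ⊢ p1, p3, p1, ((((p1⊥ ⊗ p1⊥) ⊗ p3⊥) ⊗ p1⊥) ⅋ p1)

Derivation trace:
[⅋]  ⊢ p1, p3, p1, ((((p1⊥ ⊗ p1⊥) ⊗ p3⊥) ⊗ p1⊥) ⅋ p1)
  [⊗]  ⊢ p1, p1, p3, p1, (((p1⊥ ⊗ p1⊥) ⊗ p3⊥) ⊗ p1⊥)
    [⊗]  ⊢ p1, p1, p3, ((p1⊥ ⊗ p1⊥) ⊗ p3⊥)
      [⊗]  ⊢ p1, p1, (p1⊥ ⊗ p1⊥)
        [Ax]  ⊢ p1, p1⊥
        [Ax]  ⊢ p1, p1⊥
      [Ax]  ⊢ p3, p3⊥
    [Ax]  ⊢ p1, p1⊥

Result: YES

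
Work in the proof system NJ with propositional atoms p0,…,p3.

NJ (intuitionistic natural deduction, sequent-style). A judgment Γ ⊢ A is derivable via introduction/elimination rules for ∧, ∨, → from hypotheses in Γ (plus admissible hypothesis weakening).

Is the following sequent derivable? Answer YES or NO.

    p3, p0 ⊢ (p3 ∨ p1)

Proof tree:
[Wk] p3, p0 ⊢ (p3 ∨ p1)
  [∨I₁] p3 ⊢ (p3 ∨ p1)
    [Ax] p3 ⊢ p3

Result: YES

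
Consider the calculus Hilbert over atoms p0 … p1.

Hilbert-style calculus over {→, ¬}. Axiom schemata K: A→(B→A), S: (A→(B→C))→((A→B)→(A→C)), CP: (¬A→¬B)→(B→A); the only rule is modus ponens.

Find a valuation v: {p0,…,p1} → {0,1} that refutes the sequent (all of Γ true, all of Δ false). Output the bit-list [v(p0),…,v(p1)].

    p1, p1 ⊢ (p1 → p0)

Enumerate valuations to refute Γ ⊢ Δ:
  v=00: Γ:[p1=F, p1=F] Δ:[(p1 → p0)=T] refutes=False
  v=01: Γ:[p1=T, p1=T] Δ:[(p1 → p0)=F] refutes=True  ← countermodel

Result: [0, 1]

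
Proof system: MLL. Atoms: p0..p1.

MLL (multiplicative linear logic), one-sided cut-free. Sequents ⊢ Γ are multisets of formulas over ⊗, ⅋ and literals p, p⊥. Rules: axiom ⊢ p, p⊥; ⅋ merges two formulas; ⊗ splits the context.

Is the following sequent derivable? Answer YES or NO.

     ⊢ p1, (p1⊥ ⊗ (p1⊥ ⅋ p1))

Derivation trace:
[⊗]  ⊢ p1, (p1⊥ ⊗ (p1⊥ ⅋ p1))
  [Ax]  ⊢ p1, p1⊥
  [⅋]  ⊢ (p1⊥ ⅋ p1)
    [Ax]  ⊢ p1, p1⊥

Result: YES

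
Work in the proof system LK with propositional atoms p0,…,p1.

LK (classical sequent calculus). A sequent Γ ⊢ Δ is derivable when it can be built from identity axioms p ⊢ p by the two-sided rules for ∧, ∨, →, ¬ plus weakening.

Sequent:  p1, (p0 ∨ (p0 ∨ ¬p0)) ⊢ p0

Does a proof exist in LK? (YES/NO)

Search for a countermodel by truth-table:
  v=00: Γ:[p1=F, (p0 ∨ (p0 ∨ ¬p0))=T] Δ:[p0=F] refutes=False
  v=01: Γ:[p1=T, (p0 ∨ (p0 ∨ ¬p0))=T] Δ:[p0=F] refutes=True  ← countermodel

Result: NO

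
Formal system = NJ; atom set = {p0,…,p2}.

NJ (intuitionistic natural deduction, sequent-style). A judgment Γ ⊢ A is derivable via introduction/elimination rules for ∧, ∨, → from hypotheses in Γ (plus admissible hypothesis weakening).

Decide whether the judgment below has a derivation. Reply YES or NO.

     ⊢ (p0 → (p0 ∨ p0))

Derivation trace:
[→I]  ⊢ (p0 → (p0 ∨ p0))
  [∨I₂] p0 ⊢ (p0 ∨ p0)
    [Ax] p0 ⊢ p0

Result: YES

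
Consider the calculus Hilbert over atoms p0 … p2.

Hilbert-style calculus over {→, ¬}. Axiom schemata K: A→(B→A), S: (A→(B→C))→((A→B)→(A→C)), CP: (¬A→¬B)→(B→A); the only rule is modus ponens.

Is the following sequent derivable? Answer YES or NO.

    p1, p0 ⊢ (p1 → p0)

Proof tree:
[MP] p1, p0 ⊢ (p1 → p0)
  [K]  ⊢ (p0 → (p1 → p0))
  [MP] p1, p0 ⊢ p0
    [MP] p0 ⊢ (p1 → p0)
      [K]  ⊢ (p0 → (p1 → p0))
      [Hyp] p0 ⊢ p0
    [Hyp] p1 ⊢ p1

Result: YES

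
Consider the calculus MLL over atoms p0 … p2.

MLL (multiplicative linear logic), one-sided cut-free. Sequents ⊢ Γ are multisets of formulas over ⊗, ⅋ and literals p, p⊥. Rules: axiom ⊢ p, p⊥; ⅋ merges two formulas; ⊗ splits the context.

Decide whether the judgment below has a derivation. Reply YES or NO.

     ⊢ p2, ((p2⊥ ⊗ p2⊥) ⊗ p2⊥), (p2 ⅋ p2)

Derivation trace:
[⅋]  ⊢ p2, ((p2⊥ ⊗ p2⊥) ⊗ p2⊥), (p2 ⅋ p2)
  [⊗]  ⊢ p2, p2, p2, ((p2⊥ ⊗ p2⊥) ⊗ p2⊥)
    [⊗]  ⊢ p2, p2, (p2⊥ ⊗ p2⊥)
      [Ax]  ⊢ p2, p2⊥
      [Ax]  ⊢ p2, p2⊥
    [Ax]  ⊢ p2, p2⊥

Result: YES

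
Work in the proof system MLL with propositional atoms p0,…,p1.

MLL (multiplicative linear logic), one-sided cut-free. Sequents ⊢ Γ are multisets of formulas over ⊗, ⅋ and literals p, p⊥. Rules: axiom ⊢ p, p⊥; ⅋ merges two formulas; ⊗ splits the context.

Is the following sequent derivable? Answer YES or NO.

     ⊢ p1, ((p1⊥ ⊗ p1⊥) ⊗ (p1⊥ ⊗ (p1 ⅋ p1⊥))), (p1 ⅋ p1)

Derivation (root first):
[⅋]  ⊢ p1, ((p1⊥ ⊗ p1⊥) ⊗ (p1⊥ ⊗ (p1 ⅋ p1⊥))), (p1 ⅋ p1)
  [⊗]  ⊢ p1, p1, p1, ((p1⊥ ⊗ p1⊥) ⊗ (p1⊥ ⊗ (p1 ⅋ p1⊥)))
    [⊗]  ⊢ p1, p1, (p1⊥ ⊗ p1⊥)
      [Ax]  ⊢ p1, p1⊥
      [Ax]  ⊢ p1, p1⊥
    [⊗]  ⊢ p1, (p1⊥ ⊗ (p1 ⅋ p1⊥))
      [Ax]  ⊢ p1, p1⊥
      [⅋]  ⊢ (p1 ⅋ p1⊥)
        [Ax]  ⊢ p1, p1⊥

Result: YES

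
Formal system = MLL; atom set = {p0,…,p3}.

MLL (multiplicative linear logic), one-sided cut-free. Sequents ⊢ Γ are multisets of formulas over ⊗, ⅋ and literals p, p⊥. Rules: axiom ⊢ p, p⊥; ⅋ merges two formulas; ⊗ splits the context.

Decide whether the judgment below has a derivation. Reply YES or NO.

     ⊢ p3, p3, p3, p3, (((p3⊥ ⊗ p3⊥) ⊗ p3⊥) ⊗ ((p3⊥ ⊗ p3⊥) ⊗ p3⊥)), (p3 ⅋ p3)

Derivation (root first):
[⅋]  ⊢ p3, p3, p3, p3, (((p3⊥ ⊗ p3⊥) ⊗ p3⊥) ⊗ ((p3⊥ ⊗ p3⊥) ⊗ p3⊥)), (p3 ⅋ p3)
  [⊗]  ⊢ p3, p3, p3, p3, p3, p3, (((p3⊥ ⊗ p3⊥) ⊗ p3⊥) ⊗ ((p3⊥ ⊗ p3⊥) ⊗ p3⊥))
    [⊗]  ⊢ p3, p3, p3, ((p3⊥ ⊗ p3⊥) ⊗ p3⊥)
      [⊗]  ⊢ p3, p3, (p3⊥ ⊗ p3⊥)
        [Ax]  ⊢ p3, p3⊥
        [Ax]  ⊢ p3, p3⊥
      [Ax]  ⊢ p3, p3⊥
    [⊗]  ⊢ p3, p3, p3, ((p3⊥ ⊗ p3⊥) ⊗ p3⊥)
      [⊗]  ⊢ p3, p3, (p3⊥ ⊗ p3⊥)
        [Ax]  ⊢ p3, p3⊥
        [Ax]  ⊢ p3, p3⊥
      [Ax]  ⊢ p3, p3⊥

Result: YES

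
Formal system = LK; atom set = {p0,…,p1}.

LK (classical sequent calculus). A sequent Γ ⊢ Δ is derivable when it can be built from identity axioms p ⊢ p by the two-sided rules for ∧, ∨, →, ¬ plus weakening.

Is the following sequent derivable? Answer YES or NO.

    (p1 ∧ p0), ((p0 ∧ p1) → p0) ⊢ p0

Derivation (root first):
[→L] (p1 ∧ p0), ((p0 ∧ p1) → p0) ⊢ p0
  [∧L] (p1 ∧ p0) ⊢ (p0 ∧ p1)
    [∧R] p1, p0 ⊢ (p0 ∧ p1)
      [Ax] p0 ⊢ p0
      [Ax] p1 ⊢ p1
  [Ax] p0 ⊢ p0

Result: YES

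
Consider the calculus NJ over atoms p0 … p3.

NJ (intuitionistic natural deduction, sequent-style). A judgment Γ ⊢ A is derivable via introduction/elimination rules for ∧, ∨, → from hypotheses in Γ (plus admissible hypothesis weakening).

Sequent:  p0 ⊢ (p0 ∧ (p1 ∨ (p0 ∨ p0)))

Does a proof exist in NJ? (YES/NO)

Proof tree:
[∧I] p0 ⊢ (p0 ∧ (p1 ∨ (p0 ∨ p0)))
  [Ax] p0 ⊢ p0
  [∨I₂] p0 ⊢ (p1 ∨ (p0 ∨ p0))
    [∨I₁] p0 ⊢ (p0 ∨ p0)
      [Ax] p0 ⊢ p0

Result: YES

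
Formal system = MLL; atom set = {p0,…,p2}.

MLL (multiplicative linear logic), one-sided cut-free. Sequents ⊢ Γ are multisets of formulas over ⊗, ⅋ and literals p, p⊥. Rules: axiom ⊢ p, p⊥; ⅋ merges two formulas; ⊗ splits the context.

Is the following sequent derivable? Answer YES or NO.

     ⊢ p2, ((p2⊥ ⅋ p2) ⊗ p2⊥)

Proof tree:
[⊗]  ⊢ p2, ((p2⊥ ⅋ p2) ⊗ p2⊥)
  [⅋]  ⊢ (p2⊥ ⅋ p2)
    [Ax]  ⊢ p2, p2⊥
  [Ax]  ⊢ p2, p2⊥

Result: YES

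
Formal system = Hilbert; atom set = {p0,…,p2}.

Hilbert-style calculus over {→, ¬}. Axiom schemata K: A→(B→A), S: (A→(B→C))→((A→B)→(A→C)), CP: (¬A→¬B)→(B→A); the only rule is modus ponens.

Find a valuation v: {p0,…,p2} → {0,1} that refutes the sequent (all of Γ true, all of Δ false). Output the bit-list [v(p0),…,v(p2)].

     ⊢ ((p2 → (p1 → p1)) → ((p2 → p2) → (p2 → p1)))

Truth-table refutation:
  v=000: Γ:[] Δ:[((p2 → (p1 → p1)) → ((p2 → p2) → (p2 → p1)))=T] refutes=False
  v=001: Γ:[] Δ:[((p2 → (p1 → p1)) → ((p2 → p2) → (p2 → p1)))=F] refutes=True  ← countermodel

Result: [0, 0, 1]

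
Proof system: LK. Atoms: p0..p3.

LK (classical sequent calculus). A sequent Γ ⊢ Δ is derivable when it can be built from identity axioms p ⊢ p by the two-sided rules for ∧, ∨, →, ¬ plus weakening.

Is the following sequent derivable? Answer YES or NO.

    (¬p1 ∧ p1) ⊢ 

Derivation (root first):
[∧L] (¬p1 ∧ p1) ⊢ 
  [¬L] p1, ¬p1 ⊢ 
    [Ax] p1 ⊢ p1

Result: YES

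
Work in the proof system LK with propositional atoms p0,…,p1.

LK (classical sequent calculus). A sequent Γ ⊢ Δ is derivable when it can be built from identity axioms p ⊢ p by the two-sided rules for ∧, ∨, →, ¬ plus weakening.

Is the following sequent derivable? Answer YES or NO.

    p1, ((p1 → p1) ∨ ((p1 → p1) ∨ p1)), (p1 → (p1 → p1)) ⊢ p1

Derivation (root first):
[→L] p1, ((p1 → p1) ∨ ((p1 → p1) ∨ p1)), (p1 → (p1 → p1)) ⊢ p1
  [∨L] p1, ((p1 → p1) ∨ ((p1 → p1) ∨ p1)) ⊢ p1
    [→L] p1, (p1 → p1) ⊢ p1
      [Ax] p1 ⊢ p1
      [Ax] p1 ⊢ p1
    [∨L] p1, ((p1 → p1) ∨ p1) ⊢ p1
      [→L] p1, (p1 → p1) ⊢ p1
        [Ax] p1 ⊢ p1
        [Ax] p1 ⊢ p1
      [Ax] p1 ⊢ p1
  [→L] p1, (p1 → p1) ⊢ p1
    [Ax] p1 ⊢ p1
    [Ax] p1 ⊢ p1

Result: YES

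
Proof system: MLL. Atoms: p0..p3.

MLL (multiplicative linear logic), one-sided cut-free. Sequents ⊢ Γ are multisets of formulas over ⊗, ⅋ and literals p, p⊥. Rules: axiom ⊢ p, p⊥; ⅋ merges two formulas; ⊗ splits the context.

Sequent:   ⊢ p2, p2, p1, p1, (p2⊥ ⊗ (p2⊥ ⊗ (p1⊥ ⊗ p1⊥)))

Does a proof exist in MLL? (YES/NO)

Proof tree:
[⊗]  ⊢ p2, p2, p1, p1, (p2⊥ ⊗ (p2⊥ ⊗ (p1⊥ ⊗ p1⊥)))
  [Ax]  ⊢ p2, p2⊥
  [⊗]  ⊢ p2, p1, p1, (p2⊥ ⊗ (p1⊥ ⊗ p1⊥))
    [Ax]  ⊢ p2, p2⊥
    [⊗]  ⊢ p1, p1, (p1⊥ ⊗ p1⊥)
      [Ax]  ⊢ p1, p1⊥
      [Ax]  ⊢ p1, p1⊥

Result: YES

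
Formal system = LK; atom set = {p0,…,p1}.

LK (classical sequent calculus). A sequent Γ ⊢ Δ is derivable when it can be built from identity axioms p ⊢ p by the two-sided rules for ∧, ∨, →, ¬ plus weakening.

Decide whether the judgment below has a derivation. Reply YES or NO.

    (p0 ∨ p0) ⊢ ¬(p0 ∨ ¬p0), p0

Proof tree:
[∨L] (p0 ∨ p0) ⊢ ¬(p0 ∨ ¬p0), p0
  [¬R] p0 ⊢ p0, ¬(p0 ∨ ¬p0)
    [∨L] p0, (p0 ∨ ¬p0) ⊢ p0
      [Ax] p0 ⊢ p0
      [¬L] p0, ¬p0 ⊢ 
        [Ax] p0 ⊢ p0
  [¬R] p0 ⊢ p0, ¬(p0 ∨ ¬p0)
    [∨L] p0, (p0 ∨ ¬p0) ⊢ p0
      [Ax] p0 ⊢ p0
      [¬L] p0, ¬p0 ⊢ 
        [Ax] p0 ⊢ p0

Result: YES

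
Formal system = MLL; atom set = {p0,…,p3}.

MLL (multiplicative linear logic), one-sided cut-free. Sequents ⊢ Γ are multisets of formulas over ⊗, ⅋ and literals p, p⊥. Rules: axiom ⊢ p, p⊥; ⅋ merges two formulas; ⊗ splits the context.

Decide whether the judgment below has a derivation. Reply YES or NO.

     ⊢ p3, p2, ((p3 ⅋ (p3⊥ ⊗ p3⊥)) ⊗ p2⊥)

Proof tree:
[⊗]  ⊢ p3, p2, ((p3 ⅋ (p3⊥ ⊗ p3⊥)) ⊗ p2⊥)
  [⅋]  ⊢ p3, (p3 ⅋ (p3⊥ ⊗ p3⊥))
    [⊗]  ⊢ p3, p3, (p3⊥ ⊗ p3⊥)
      [Ax]  ⊢ p3, p3⊥
      [Ax]  ⊢ p3, p3⊥
  [Ax]  ⊢ p2, p2⊥

Result: YES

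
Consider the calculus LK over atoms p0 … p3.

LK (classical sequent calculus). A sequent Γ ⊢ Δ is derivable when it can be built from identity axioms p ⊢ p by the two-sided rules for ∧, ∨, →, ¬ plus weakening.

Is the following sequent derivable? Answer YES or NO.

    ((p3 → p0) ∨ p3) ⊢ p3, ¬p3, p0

Proof tree:
[∨L] ((p3 → p0) ∨ p3) ⊢ p3, ¬p3, p0
  [¬R] (p3 → p0) ⊢ p0, ¬p3
    [→L] p3, (p3 → p0) ⊢ p0
      [Ax] p3 ⊢ p3
      [Ax] p0 ⊢ p0
  [Ax] p3 ⊢ p3

Result: YES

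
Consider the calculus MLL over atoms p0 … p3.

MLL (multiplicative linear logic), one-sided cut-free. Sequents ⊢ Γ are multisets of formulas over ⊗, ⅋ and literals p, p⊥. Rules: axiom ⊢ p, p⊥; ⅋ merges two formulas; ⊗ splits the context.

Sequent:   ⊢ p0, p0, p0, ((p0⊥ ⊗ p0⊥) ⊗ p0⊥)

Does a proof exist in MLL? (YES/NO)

Derivation trace:
[⊗]  ⊢ p0, p0, p0, ((p0⊥ ⊗ p0⊥) ⊗ p0⊥)
  [⊗]  ⊢ p0, p0, (p0⊥ ⊗ p0⊥)
    [Ax]  ⊢ p0, p0⊥
    [Ax]  ⊢ p0, p0⊥
  [Ax]  ⊢ p0, p0⊥

Result: YES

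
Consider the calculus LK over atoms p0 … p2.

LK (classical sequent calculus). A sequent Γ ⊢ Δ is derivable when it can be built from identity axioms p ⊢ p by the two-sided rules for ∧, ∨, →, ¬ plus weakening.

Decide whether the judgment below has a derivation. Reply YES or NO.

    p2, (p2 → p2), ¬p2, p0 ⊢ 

Proof tree:
[WL] p2, (p2 → p2), ¬p2, p0 ⊢ 
  [¬L] p2, (p2 → p2), ¬p2 ⊢ 
    [→L] p2, (p2 → p2) ⊢ p2
      [Ax] p2 ⊢ p2
      [Ax] p2 ⊢ p2

Result: YES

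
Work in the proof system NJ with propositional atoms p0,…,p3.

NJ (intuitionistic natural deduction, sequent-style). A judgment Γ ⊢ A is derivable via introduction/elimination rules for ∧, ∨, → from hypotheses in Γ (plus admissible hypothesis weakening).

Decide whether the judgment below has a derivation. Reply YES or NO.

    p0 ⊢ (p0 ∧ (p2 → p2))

Proof tree:
[∧I] p0 ⊢ (p0 ∧ (p2 → p2))
  [Ax] p0 ⊢ p0
  [→I]  ⊢ (p2 → p2)
    [Ax] p2 ⊢ p2

Result: YES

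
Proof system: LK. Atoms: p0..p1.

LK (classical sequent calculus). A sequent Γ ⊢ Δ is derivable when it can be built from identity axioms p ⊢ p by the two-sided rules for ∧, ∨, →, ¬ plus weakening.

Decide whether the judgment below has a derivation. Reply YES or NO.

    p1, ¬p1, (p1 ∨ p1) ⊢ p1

Derivation (root first):
[∨L] p1, ¬p1, (p1 ∨ p1) ⊢ p1
  [Ax] p1 ⊢ p1
  [WL] p1, ¬p1, p1, p1 ⊢ 
    [WL] p1, ¬p1, p1 ⊢ 
      [¬L] p1, ¬p1 ⊢ 
        [Ax] p1 ⊢ p1

Result: YES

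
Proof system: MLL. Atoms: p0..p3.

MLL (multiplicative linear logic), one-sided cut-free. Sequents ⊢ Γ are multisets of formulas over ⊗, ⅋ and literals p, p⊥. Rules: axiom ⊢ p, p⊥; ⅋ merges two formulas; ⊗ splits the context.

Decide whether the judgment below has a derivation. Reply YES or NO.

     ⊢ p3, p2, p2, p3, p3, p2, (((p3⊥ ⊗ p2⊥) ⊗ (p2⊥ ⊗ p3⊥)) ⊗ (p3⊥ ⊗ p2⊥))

Derivation trace:
[⊗]  ⊢ p3, p2, p2, p3, p3, p2, (((p3⊥ ⊗ p2⊥) ⊗ (p2⊥ ⊗ p3⊥)) ⊗ (p3⊥ ⊗ p2⊥))
  [⊗]  ⊢ p3, p2, p2, p3, ((p3⊥ ⊗ p2⊥) ⊗ (p2⊥ ⊗ p3⊥))
    [⊗]  ⊢ p3, p2, (p3⊥ ⊗ p2⊥)
      [Ax]  ⊢ p3, p3⊥
      [Ax]  ⊢ p2, p2⊥
    [⊗]  ⊢ p2, p3, (p2⊥ ⊗ p3⊥)
      [Ax]  ⊢ p2, p2⊥
      [Ax]  ⊢ p3, p3⊥
  [⊗]  ⊢ p3, p2, (p3⊥ ⊗ p2⊥)
    [Ax]  ⊢ p3, p3⊥
    [Ax]  ⊢ p2, p2⊥

Result: YES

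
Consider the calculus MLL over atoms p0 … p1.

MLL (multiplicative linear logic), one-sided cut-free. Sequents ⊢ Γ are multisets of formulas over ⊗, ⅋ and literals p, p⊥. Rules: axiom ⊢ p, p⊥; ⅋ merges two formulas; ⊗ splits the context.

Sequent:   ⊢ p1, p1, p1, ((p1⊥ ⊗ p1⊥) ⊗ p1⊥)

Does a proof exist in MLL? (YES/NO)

Proof tree:
[⊗]  ⊢ p1, p1, p1, ((p1⊥ ⊗ p1⊥) ⊗ p1⊥)
  [⊗]  ⊢ p1, p1, (p1⊥ ⊗ p1⊥)
    [Ax]  ⊢ p1, p1⊥
    [Ax]  ⊢ p1, p1⊥
  [Ax]  ⊢ p1, p1⊥

Result: YES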